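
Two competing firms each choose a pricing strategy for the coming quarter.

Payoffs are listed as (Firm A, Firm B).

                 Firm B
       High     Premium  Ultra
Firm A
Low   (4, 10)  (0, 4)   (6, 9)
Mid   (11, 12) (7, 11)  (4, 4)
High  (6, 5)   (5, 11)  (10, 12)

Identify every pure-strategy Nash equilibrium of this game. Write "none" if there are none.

Pure-strategy Nash equilibria: (Mid, High), (High, Ultra)

Firm A against High: payoffs 4, 11, 6 → best response Mid.
Firm A against Premium: payoffs 0, 7, 5 → best response Mid.
Firm A against Ultra: payoffs 6, 4, 10 → best response High.
Firm B against Low: payoffs 10, 4, 9 → best response High.
Firm B against Mid: payoffs 12, 11, 4 → best response High.
Firm B against High: payoffs 5, 11, 12 → best response Ultra.
Mutual best responses: (Mid, High); (High, Ultra).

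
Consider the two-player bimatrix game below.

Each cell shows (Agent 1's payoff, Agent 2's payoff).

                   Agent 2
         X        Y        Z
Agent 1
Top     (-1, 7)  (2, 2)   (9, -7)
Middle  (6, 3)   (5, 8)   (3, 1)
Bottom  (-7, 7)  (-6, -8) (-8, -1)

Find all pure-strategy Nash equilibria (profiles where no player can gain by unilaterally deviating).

Agent 1 against X: payoffs -1, 6, -7 → best response Middle.
Agent 1 against Y: payoffs 2, 5, -6 → best response Middle.
Agent 1 against Z: payoffs 9, 3, -8 → best response Top.
Agent 2 against Top: payoffs 7, 2, -7 → best response X.
Agent 2 against Middle: payoffs 3, 8, 1 → best response Y.
Agent 2 against Bottom: payoffs 7, -8, -1 → best response X.
Mutual best responses: (Middle, Y).

Pure NE: (Middle, Y)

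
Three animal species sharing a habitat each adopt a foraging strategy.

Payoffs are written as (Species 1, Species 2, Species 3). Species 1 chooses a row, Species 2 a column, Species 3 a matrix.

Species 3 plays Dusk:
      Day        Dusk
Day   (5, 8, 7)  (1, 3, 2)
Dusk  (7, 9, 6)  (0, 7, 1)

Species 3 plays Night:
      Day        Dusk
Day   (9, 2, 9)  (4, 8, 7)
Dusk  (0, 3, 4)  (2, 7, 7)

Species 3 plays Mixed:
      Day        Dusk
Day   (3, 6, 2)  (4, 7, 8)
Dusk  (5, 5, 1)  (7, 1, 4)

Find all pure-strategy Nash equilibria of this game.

Pure NE: (Dusk, Day, Dusk)

For each player, find the best response to each opponent profile; mutual best responses are the pure NE.
Species 1 against (Day, Dusk): payoffs 5, 7 → best response Dusk.
Species 1 against (Day, Night): payoffs 9, 0 → best response Day.
Species 1 against (Day, Mixed): payoffs 3, 5 → best response Dusk.
Species 1 against (Dusk, Dusk): payoffs 1, 0 → best response Day.
Species 1 against (Dusk, Night): payoffs 4, 2 → best response Day.
Species 1 against (Dusk, Mixed): payoffs 4, 7 → best response Dusk.
Species 2 against (Day, Dusk): payoffs 8, 3 → best response Day.
Species 2 against (Day, Night): payoffs 2, 8 → best response Dusk.
Species 2 against (Day, Mixed): payoffs 6, 7 → best response Dusk.
Species 2 against (Dusk, Dusk): payoffs 9, 7 → best response Day.
Species 2 against (Dusk, Night): payoffs 3, 7 → best response Dusk.
Species 2 against (Dusk, Mixed): payoffs 5, 1 → best response Day.
Species 3 against (Day, Day): payoffs 7, 9, 2 → best response Night.
Species 3 against (Day, Dusk): payoffs 2, 7, 8 → best response Mixed.
Species 3 against (Dusk, Day): payoffs 6, 4, 1 → best response Dusk.
Species 3 against (Dusk, Dusk): payoffs 1, 7, 4 → best response Night.
Mutual best responses: (Dusk, Day, Dusk).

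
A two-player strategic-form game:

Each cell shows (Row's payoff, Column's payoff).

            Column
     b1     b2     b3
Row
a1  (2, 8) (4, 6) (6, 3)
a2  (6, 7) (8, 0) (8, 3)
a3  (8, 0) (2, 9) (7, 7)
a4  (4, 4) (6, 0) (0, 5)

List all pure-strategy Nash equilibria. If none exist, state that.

Mark each player's best response to every combination of opponents' strategies; a profile where every player is best-responding is a pure Nash equilibrium.
Row against b1: payoffs 2, 6, 8, 4 → best response a3.
Row against b2: payoffs 4, 8, 2, 6 → best response a2.
Row against b3: payoffs 6, 8, 7, 0 → best response a2.
Column against a1: payoffs 8, 6, 3 → best response b1.
Column against a2: payoffs 7, 0, 3 → best response b1.
Column against a3: payoffs 0, 9, 7 → best response b2.
Column against a4: payoffs 4, 0, 5 → best response b3.
No profile is a mutual best response for all players.

This game has no pure Nash equilibrium.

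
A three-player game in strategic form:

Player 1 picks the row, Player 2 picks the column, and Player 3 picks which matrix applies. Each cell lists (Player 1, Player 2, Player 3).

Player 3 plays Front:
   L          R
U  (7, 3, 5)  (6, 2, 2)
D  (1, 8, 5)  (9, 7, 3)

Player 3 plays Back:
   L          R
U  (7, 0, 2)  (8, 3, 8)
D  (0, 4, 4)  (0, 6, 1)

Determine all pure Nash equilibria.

(U, L, Front) and (U, R, Back)

Player 1 against (L, Front): payoffs 7, 1 → best response U.
Player 1 against (L, Back): payoffs 7, 0 → best response U.
Player 1 against (R, Front): payoffs 6, 9 → best response D.
Player 1 against (R, Back): payoffs 8, 0 → best response U.
Player 2 against (U, Front): payoffs 3, 2 → best response L.
Player 2 against (U, Back): payoffs 0, 3 → best response R.
Player 2 against (D, Front): payoffs 8, 7 → best response L.
Player 2 against (D, Back): payoffs 4, 6 → best response R.
Player 3 against (U, L): payoffs 5, 2 → best response Front.
Player 3 against (U, R): payoffs 2, 8 → best response Back.
Player 3 against (D, L): payoffs 5, 4 → best response Front.
Player 3 against (D, R): payoffs 3, 1 → best response Front.
Mutual best responses: (U, L, Front); (U, R, Back).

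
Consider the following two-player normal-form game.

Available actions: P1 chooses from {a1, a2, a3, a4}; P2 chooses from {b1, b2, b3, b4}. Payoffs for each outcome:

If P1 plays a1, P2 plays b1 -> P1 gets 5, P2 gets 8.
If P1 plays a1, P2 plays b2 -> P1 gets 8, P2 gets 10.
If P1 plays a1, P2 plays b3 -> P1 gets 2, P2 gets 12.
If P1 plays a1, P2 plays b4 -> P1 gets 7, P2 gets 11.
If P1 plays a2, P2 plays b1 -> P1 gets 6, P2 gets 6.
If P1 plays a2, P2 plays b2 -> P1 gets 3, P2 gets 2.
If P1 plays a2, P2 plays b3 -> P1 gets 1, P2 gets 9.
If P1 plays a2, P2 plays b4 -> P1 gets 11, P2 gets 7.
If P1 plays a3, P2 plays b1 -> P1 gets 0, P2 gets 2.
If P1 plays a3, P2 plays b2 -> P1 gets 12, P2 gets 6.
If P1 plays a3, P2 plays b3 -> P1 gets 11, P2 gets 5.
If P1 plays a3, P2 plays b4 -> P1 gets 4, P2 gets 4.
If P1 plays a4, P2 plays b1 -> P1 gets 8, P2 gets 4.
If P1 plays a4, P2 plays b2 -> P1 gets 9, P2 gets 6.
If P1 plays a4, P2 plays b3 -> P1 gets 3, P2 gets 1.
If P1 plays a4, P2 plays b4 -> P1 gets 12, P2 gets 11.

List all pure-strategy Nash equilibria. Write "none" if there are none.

The pure Nash equilibria are (a3, b2), (a4, b4).

P1 against b1: payoffs 5, 6, 0, 8 → best response a4.
P1 against b2: payoffs 8, 3, 12, 9 → best response a3.
P1 against b3: payoffs 2, 1, 11, 3 → best response a3.
P1 against b4: payoffs 7, 11, 4, 12 → best response a4.
P2 against a1: payoffs 8, 10, 12, 11 → best response b3.
P2 against a2: payoffs 6, 2, 9, 7 → best response b3.
P2 against a3: payoffs 2, 6, 5, 4 → best response b2.
P2 against a4: payoffs 4, 6, 1, 11 → best response b4.
Mutual best responses: (a3, b2); (a4, b4).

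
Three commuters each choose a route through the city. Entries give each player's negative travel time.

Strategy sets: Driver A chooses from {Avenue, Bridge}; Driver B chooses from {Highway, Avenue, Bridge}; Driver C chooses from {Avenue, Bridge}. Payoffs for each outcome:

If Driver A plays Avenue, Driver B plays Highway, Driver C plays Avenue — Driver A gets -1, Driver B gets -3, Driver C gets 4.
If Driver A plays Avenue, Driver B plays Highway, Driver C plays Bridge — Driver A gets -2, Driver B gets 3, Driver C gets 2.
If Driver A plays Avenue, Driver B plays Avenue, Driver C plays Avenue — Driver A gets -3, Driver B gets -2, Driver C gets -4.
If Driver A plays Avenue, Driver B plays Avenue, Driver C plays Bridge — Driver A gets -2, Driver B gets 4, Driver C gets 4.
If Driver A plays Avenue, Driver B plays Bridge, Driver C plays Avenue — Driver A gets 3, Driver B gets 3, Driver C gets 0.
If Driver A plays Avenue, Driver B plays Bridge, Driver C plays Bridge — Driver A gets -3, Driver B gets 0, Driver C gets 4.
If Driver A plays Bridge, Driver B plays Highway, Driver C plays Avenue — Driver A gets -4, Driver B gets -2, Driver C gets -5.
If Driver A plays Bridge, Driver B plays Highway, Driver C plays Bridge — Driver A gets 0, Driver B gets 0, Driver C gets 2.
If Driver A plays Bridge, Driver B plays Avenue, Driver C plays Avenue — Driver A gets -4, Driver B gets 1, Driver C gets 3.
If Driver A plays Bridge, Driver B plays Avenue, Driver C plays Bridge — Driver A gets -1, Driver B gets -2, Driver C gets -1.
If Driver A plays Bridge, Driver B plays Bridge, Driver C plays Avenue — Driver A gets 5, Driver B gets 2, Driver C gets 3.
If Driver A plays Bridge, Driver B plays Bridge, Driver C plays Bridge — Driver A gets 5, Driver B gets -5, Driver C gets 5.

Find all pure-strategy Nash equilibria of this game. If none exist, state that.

(Bridge, Highway, Bridge)

Driver A against (Highway, Avenue): payoffs -1, -4 → best response Avenue.
Driver A against (Highway, Bridge): payoffs -2, 0 → best response Bridge.
Driver A against (Avenue, Avenue): payoffs -3, -4 → best response Avenue.
Driver A against (Avenue, Bridge): payoffs -2, -1 → best response Bridge.
Driver A against (Bridge, Avenue): payoffs 3, 5 → best response Bridge.
Driver A against (Bridge, Bridge): payoffs -3, 5 → best response Bridge.
Driver B against (Avenue, Avenue): payoffs -3, -2, 3 → best response Bridge.
Driver B against (Avenue, Bridge): payoffs 3, 4, 0 → best response Avenue.
Driver B against (Bridge, Avenue): payoffs -2, 1, 2 → best response Bridge.
Driver B against (Bridge, Bridge): payoffs 0, -2, -5 → best response Highway.
Driver C against (Avenue, Highway): payoffs 4, 2 → best response Avenue.
Driver C against (Avenue, Avenue): payoffs -4, 4 → best response Bridge.
Driver C against (Avenue, Bridge): payoffs 0, 4 → best response Bridge.
Driver C against (Bridge, Highway): payoffs -5, 2 → best response Bridge.
Driver C against (Bridge, Avenue): payoffs 3, -1 → best response Avenue.
Driver C against (Bridge, Bridge): payoffs 3, 5 → best response Bridge.
Mutual best responses: (Bridge, Highway, Bridge).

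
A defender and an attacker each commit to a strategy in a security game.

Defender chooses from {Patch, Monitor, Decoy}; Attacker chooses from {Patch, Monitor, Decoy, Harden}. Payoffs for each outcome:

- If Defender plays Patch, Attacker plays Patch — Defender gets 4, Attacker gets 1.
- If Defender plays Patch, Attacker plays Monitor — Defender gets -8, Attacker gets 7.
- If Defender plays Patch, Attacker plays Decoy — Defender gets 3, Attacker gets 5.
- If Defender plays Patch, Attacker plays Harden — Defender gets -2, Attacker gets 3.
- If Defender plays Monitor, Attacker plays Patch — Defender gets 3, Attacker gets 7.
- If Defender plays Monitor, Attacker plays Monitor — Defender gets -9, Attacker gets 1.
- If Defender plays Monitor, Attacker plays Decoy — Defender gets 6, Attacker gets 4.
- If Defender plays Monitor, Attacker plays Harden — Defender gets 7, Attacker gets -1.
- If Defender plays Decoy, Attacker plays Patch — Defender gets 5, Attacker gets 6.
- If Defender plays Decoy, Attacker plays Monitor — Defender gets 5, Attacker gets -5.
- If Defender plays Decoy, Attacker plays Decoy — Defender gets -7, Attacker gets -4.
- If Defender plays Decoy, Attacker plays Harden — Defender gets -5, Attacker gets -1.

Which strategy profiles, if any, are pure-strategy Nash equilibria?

Check each profile: it is a Nash equilibrium iff no player can strictly gain by switching unilaterally.
(Patch, Patch): Defender can switch to Decoy (4 → 5). Not NE.
(Patch, Monitor): Defender can switch to Decoy (-8 → 5). Not NE.
(Patch, Decoy): Defender can switch to Monitor (3 → 6). Not NE.
(Patch, Harden): Defender can switch to Monitor (-2 → 7). Not NE.
(Monitor, Patch): Defender can switch to Patch (3 → 4). Not NE.
(Monitor, Monitor): Defender can switch to Patch (-9 → -8). Not NE.
(Monitor, Decoy): Attacker can switch to Patch (4 → 7). Not NE.
(Monitor, Harden): Attacker can switch to Patch (-1 → 7). Not NE.
(Decoy, Patch): Defender gets 5, best alternative 4; Attacker gets 6, best alternative -1. No profitable deviation — NE.
(Decoy, Monitor): Attacker can switch to Patch (-5 → 6). Not NE.
(Decoy, Decoy): Defender can switch to Patch (-7 → 3). Not NE.
(Decoy, Harden): Defender can switch to Patch (-5 → -2). Not NE.

The unique pure-strategy Nash equilibrium is (Decoy, Patch).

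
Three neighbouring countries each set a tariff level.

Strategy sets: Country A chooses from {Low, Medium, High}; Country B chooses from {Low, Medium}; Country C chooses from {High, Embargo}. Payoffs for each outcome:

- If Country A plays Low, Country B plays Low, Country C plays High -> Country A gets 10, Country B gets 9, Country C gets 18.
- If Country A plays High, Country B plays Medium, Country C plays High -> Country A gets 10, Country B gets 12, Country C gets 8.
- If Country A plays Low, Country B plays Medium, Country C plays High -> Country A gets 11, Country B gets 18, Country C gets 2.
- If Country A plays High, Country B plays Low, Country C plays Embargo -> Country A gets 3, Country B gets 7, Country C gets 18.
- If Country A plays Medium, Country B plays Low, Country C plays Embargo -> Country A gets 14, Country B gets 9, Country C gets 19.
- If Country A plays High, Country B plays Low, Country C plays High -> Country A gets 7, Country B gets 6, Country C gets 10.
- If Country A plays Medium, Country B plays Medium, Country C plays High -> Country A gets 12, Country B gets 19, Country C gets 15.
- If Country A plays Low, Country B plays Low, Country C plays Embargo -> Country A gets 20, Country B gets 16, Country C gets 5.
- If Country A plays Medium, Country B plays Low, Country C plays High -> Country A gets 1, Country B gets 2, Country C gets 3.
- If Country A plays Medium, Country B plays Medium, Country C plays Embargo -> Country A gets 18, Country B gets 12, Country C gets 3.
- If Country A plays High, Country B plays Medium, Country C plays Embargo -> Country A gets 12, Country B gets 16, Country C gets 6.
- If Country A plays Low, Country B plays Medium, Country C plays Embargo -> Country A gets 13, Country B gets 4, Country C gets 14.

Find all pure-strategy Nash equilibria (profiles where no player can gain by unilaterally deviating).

Check each profile: it is a Nash equilibrium iff no player can strictly gain by switching unilaterally.
(Low, Low, High): Country B can switch to Medium (9 → 18). Not NE.
(Low, Low, Embargo): Country C can switch to High (5 → 18). Not NE.
(Low, Medium, High): Country A can switch to Medium (11 → 12). Not NE.
(Low, Medium, Embargo): Country A can switch to Medium (13 → 18). Not NE.
(Medium, Low, High): Country A can switch to Low (1 → 10). Not NE.
(Medium, Low, Embargo): Country A can switch to Low (14 → 20). Not NE.
(Medium, Medium, High): Country A gets 12, best alternative 11; Country B gets 19, best alternative 2; Country C gets 15, best alternative 3. No profitable deviation — NE.
(Medium, Medium, Embargo): Country C can switch to High (3 → 15). Not NE.
(High, Low, High): Country A can switch to Low (7 → 10). Not NE.
(The remaining 3 profiles each have a profitable deviation by the same check.)

Pure NE: (Medium, Medium, High)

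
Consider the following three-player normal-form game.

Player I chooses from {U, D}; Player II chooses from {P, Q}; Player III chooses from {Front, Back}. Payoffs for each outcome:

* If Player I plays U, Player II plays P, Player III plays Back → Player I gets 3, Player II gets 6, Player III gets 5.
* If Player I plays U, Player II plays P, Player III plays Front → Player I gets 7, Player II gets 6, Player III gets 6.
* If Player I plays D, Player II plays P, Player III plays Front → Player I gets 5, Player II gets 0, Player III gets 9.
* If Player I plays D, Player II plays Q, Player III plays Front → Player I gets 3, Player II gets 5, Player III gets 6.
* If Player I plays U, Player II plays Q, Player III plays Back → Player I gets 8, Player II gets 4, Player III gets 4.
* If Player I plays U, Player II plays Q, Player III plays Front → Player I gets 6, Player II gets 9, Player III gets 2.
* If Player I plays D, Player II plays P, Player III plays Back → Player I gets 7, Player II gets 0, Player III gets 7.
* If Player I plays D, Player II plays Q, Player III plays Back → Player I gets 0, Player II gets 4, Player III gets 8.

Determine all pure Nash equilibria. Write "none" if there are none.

none

(U, P, Front): Player II can switch to Q (6 → 9). Not NE.
(U, P, Back): Player I can switch to D (3 → 7). Not NE.
(U, Q, Front): Player III can switch to Back (2 → 4). Not NE.
(U, Q, Back): Player II can switch to P (4 → 6). Not NE.
(D, P, Front): Player I can switch to U (5 → 7). Not NE.
(D, P, Back): Player II can switch to Q (0 → 4). Not NE.
(The remaining 2 profiles each have a profitable deviation by the same check.)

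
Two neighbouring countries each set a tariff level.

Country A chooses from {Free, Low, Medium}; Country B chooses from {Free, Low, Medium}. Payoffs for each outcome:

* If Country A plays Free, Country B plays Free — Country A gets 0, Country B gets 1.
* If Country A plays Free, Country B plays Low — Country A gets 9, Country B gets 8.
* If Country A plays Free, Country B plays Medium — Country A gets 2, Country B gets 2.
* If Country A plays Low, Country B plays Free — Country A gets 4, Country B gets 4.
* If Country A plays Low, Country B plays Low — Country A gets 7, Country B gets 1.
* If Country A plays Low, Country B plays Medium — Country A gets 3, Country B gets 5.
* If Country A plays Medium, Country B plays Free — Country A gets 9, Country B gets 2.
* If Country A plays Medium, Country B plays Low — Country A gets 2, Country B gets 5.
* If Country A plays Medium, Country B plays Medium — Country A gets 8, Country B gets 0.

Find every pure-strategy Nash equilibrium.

For each strategy profile, look for a profitable unilateral deviation.
(Free, Free): Country A can switch to Low (0 → 4). Not NE.
(Free, Low): Country A gets 9, best alternative 7; Country B gets 8, best alternative 2. No profitable deviation — NE.
(Free, Medium): Country A can switch to Low (2 → 3). Not NE.
(Low, Free): Country A can switch to Medium (4 → 9). Not NE.
(Low, Low): Country A can switch to Free (7 → 9). Not NE.
(Low, Medium): Country A can switch to Medium (3 → 8). Not NE.
(Medium, Free): Country B can switch to Low (2 → 5). Not NE.
(Medium, Low): Country A can switch to Free (2 → 9). Not NE.
(Medium, Medium): Country B can switch to Free (0 → 2). Not NE.

Pure NE: (Free, Low)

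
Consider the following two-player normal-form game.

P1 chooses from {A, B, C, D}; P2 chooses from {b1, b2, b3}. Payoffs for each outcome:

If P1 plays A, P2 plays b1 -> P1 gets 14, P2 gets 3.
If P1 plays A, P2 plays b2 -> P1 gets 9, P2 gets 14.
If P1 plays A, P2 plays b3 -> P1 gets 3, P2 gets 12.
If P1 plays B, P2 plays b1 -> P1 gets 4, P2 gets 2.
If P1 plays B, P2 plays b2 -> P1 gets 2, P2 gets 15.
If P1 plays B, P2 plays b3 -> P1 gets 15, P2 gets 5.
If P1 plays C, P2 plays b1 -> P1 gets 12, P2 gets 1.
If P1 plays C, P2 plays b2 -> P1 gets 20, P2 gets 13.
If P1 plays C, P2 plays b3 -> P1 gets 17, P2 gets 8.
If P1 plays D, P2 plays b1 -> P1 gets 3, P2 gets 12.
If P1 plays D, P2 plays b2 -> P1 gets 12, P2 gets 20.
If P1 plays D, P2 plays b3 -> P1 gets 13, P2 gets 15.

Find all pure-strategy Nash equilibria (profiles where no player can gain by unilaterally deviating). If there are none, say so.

P1 against b1: payoffs 14, 4, 12, 3 → best response A.
P1 against b2: payoffs 9, 2, 20, 12 → best response C.
P1 against b3: payoffs 3, 15, 17, 13 → best response C.
P2 against A: payoffs 3, 14, 12 → best response b2.
P2 against B: payoffs 2, 15, 5 → best response b2.
P2 against C: payoffs 1, 13, 8 → best response b2.
P2 against D: payoffs 12, 20, 15 → best response b2.
Mutual best responses: (C, b2).

(C, b2)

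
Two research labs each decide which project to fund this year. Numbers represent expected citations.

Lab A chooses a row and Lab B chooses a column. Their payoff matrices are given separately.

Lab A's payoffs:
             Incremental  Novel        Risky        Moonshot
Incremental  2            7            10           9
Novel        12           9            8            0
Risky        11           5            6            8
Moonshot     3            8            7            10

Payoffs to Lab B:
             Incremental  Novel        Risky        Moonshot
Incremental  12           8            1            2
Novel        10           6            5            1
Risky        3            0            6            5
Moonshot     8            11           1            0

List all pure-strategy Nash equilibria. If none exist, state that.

The unique pure-strategy Nash equilibrium is (Novel, Incremental).

(Incremental, Incremental): Lab A can switch to Novel (2 → 12). Not NE.
(Incremental, Novel): Lab A can switch to Novel (7 → 9). Not NE.
(Incremental, Risky): Lab B can switch to Incremental (1 → 12). Not NE.
(Incremental, Moonshot): Lab A can switch to Moonshot (9 → 10). Not NE.
(Novel, Incremental): Lab A gets 12, best alternative 11; Lab B gets 10, best alternative 6. No profitable deviation — NE.
(Novel, Novel): Lab B can switch to Incremental (6 → 10). Not NE.
(Novel, Risky): Lab A can switch to Incremental (8 → 10). Not NE.
(Novel, Moonshot): Lab A can switch to Incremental (0 → 9). Not NE.
(Risky, Incremental): Lab A can switch to Novel (11 → 12). Not NE.
(Risky, Novel): Lab A can switch to Incremental (5 → 7). Not NE.
(Risky, Risky): Lab A can switch to Incremental (6 → 10). Not NE.
(The remaining 5 profiles each have a profitable deviation by the same check.)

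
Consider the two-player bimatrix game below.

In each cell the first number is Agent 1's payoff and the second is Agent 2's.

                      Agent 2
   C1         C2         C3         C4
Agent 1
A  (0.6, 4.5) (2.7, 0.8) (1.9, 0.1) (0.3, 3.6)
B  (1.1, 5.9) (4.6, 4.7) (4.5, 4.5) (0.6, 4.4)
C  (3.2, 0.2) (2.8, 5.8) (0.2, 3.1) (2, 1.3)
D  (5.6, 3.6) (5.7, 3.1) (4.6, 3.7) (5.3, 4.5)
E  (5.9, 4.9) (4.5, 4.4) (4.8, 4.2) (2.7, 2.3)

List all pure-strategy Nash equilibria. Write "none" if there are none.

(A, C1): Agent 1 can switch to B (0.6 → 1.1). Not NE.
(A, C2): Agent 1 can switch to B (2.7 → 4.6). Not NE.
(A, C3): Agent 1 can switch to B (1.9 → 4.5). Not NE.
(A, C4): Agent 1 can switch to B (0.3 → 0.6). Not NE.
(B, C1): Agent 1 can switch to C (1.1 → 3.2). Not NE.
(B, C2): Agent 1 can switch to D (4.6 → 5.7). Not NE.
(B, C3): Agent 1 can switch to D (4.5 → 4.6). Not NE.
(B, C4): Agent 1 can switch to C (0.6 → 2). Not NE.
(D, C4): Agent 1 gets 5.3, best alternative 2.7; Agent 2 gets 4.5, best alternative 3.7. No profitable deviation — NE.
(E, C1): Agent 1 gets 5.9, best alternative 5.6; Agent 2 gets 4.9, best alternative 4.4. No profitable deviation — NE.
(The remaining 10 profiles each have a profitable deviation by the same check.)

The pure Nash equilibria are (D, C4) and (E, C1).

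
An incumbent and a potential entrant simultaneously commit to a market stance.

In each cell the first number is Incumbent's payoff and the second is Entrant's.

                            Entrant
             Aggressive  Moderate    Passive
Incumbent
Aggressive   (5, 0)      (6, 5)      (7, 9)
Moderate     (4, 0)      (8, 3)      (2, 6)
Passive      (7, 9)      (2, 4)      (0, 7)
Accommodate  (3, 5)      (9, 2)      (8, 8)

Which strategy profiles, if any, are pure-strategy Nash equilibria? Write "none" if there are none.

(Aggressive, Aggressive): Incumbent can switch to Passive (5 → 7). Not NE.
(Aggressive, Moderate): Incumbent can switch to Moderate (6 → 8). Not NE.
(Aggressive, Passive): Incumbent can switch to Accommodate (7 → 8). Not NE.
(Moderate, Aggressive): Incumbent can switch to Aggressive (4 → 5). Not NE.
(Moderate, Moderate): Incumbent can switch to Accommodate (8 → 9). Not NE.
(Moderate, Passive): Incumbent can switch to Aggressive (2 → 7). Not NE.
(Passive, Aggressive): Incumbent gets 7, best alternative 5; Entrant gets 9, best alternative 7. No profitable deviation — NE.
(Passive, Moderate): Incumbent can switch to Aggressive (2 → 6). Not NE.
(Passive, Passive): Incumbent can switch to Aggressive (0 → 7). Not NE.
(Accommodate, Passive): Incumbent gets 8, best alternative 7; Entrant gets 8, best alternative 5. No profitable deviation — NE.
(The remaining 2 profiles each have a profitable deviation by the same check.)

The pure Nash equilibria are (Passive, Aggressive), (Accommodate, Passive).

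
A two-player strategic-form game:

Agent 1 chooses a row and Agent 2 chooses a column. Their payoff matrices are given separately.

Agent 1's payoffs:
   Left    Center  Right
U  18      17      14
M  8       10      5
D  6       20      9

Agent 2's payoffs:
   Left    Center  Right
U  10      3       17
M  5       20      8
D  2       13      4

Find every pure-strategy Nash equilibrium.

(U, Left): Agent 2 can switch to Right (10 → 17). Not NE.
(U, Center): Agent 1 can switch to D (17 → 20). Not NE.
(U, Right): Agent 1 gets 14, best alternative 9; Agent 2 gets 17, best alternative 10. No profitable deviation — NE.
(M, Left): Agent 1 can switch to U (8 → 18). Not NE.
(M, Center): Agent 1 can switch to U (10 → 17). Not NE.
(M, Right): Agent 1 can switch to U (5 → 14). Not NE.
(D, Left): Agent 1 can switch to U (6 → 18). Not NE.
(D, Center): Agent 1 gets 20, best alternative 17; Agent 2 gets 13, best alternative 4. No profitable deviation — NE.
(D, Right): Agent 1 can switch to U (9 → 14). Not NE.

The pure Nash equilibria are (U, Right), (D, Center).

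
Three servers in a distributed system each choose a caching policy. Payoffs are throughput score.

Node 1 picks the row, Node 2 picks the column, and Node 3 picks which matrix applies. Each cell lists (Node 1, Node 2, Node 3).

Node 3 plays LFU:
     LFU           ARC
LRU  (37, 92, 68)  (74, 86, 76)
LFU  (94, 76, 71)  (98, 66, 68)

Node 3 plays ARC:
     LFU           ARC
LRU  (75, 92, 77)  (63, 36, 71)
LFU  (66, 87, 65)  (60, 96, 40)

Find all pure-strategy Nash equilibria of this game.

Pure-strategy Nash equilibria: (LRU, LFU, ARC), (LFU, LFU, LFU)

Check each profile: it is a Nash equilibrium iff no player can strictly gain by switching unilaterally.
(LRU, LFU, LFU): Node 1 can switch to LFU (37 → 94). Not NE.
(LRU, LFU, ARC): Node 1 gets 75, best alternative 66; Node 2 gets 92, best alternative 36; Node 3 gets 77, best alternative 68. No profitable deviation — NE.
(LRU, ARC, LFU): Node 1 can switch to LFU (74 → 98). Not NE.
(LRU, ARC, ARC): Node 2 can switch to LFU (36 → 92). Not NE.
(LFU, LFU, LFU): Node 1 gets 94, best alternative 37; Node 2 gets 76, best alternative 66; Node 3 gets 71, best alternative 65. No profitable deviation — NE.
(LFU, LFU, ARC): Node 1 can switch to LRU (66 → 75). Not NE.
(LFU, ARC, LFU): Node 2 can switch to LFU (66 → 76). Not NE.
(LFU, ARC, ARC): Node 1 can switch to LRU (60 → 63). Not NE.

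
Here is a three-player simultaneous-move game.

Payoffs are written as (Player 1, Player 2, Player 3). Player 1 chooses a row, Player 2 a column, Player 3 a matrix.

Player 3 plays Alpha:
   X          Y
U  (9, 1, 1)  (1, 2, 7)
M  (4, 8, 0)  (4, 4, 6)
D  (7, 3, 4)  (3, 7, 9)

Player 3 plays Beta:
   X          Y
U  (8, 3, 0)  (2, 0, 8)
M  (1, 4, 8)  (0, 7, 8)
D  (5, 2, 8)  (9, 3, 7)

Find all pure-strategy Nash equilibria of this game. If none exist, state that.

There is no pure-strategy Nash equilibrium.

Player 1 against (X, Alpha): payoffs 9, 4, 7 → best response U.
Player 1 against (X, Beta): payoffs 8, 1, 5 → best response U.
Player 1 against (Y, Alpha): payoffs 1, 4, 3 → best response M.
Player 1 against (Y, Beta): payoffs 2, 0, 9 → best response D.
Player 2 against (U, Alpha): payoffs 1, 2 → best response Y.
Player 2 against (U, Beta): payoffs 3, 0 → best response X.
Player 2 against (M, Alpha): payoffs 8, 4 → best response X.
Player 2 against (M, Beta): payoffs 4, 7 → best response Y.
Player 2 against (D, Alpha): payoffs 3, 7 → best response Y.
Player 2 against (D, Beta): payoffs 2, 3 → best response Y.
Player 3 against (U, X): payoffs 1, 0 → best response Alpha.
Player 3 against (U, Y): payoffs 7, 8 → best response Beta.
Player 3 against (M, X): payoffs 0, 8 → best response Beta.
Player 3 against (M, Y): payoffs 6, 8 → best response Beta.
Player 3 against (D, X): payoffs 4, 8 → best response Beta.
Player 3 against (D, Y): payoffs 9, 7 → best response Alpha.
No profile is a mutual best response for all players.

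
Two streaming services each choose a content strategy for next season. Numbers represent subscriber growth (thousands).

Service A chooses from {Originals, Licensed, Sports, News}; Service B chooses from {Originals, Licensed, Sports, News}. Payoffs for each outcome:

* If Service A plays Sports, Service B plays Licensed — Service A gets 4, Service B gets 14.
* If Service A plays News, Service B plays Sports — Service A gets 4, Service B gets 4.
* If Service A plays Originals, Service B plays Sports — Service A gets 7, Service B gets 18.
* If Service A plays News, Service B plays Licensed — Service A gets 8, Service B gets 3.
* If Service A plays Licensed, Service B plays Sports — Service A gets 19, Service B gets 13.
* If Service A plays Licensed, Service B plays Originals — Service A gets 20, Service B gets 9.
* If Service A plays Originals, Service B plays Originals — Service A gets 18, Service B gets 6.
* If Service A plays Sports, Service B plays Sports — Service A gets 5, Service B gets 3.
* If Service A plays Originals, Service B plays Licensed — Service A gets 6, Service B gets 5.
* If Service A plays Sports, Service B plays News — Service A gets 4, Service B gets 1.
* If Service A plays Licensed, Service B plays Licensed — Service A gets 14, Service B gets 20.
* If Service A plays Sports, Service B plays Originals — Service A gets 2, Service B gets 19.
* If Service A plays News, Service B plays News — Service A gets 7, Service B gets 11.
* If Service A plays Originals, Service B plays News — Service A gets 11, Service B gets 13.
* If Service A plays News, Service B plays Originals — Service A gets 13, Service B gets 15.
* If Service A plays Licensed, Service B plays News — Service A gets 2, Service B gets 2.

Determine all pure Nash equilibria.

Service A against Originals: payoffs 18, 20, 2, 13 → best response Licensed.
Service A against Licensed: payoffs 6, 14, 4, 8 → best response Licensed.
Service A against Sports: payoffs 7, 19, 5, 4 → best response Licensed.
Service A against News: payoffs 11, 2, 4, 7 → best response Originals.
Service B against Originals: payoffs 6, 5, 18, 13 → best response Sports.
Service B against Licensed: payoffs 9, 20, 13, 2 → best response Licensed.
Service B against Sports: payoffs 19, 14, 3, 1 → best response Originals.
Service B against News: payoffs 15, 3, 4, 11 → best response Originals.
Mutual best responses: (Licensed, Licensed).

Pure NE: (Licensed, Licensed)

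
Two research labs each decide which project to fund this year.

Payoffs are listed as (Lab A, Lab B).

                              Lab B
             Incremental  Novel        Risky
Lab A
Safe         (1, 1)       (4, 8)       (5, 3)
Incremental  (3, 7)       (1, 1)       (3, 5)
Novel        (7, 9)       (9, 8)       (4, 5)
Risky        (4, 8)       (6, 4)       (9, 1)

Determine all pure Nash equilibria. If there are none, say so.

Pure NE: (Novel, Incremental)

Lab A against Incremental: payoffs 1, 3, 7, 4 → best response Novel.
Lab A against Novel: payoffs 4, 1, 9, 6 → best response Novel.
Lab A against Risky: payoffs 5, 3, 4, 9 → best response Risky.
Lab B against Safe: payoffs 1, 8, 3 → best response Novel.
Lab B against Incremental: payoffs 7, 1, 5 → best response Incremental.
Lab B against Novel: payoffs 9, 8, 5 → best response Incremental.
Lab B against Risky: payoffs 8, 4, 1 → best response Incremental.
Mutual best responses: (Novel, Incremental).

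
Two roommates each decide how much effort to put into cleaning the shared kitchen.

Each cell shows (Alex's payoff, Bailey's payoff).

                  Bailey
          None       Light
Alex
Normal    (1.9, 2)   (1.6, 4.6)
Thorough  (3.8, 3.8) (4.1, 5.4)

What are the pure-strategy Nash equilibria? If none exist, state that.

Alex against None: payoffs 1.9, 3.8 → best response Thorough.
Alex against Light: payoffs 1.6, 4.1 → best response Thorough.
Bailey against Normal: payoffs 2, 4.6 → best response Light.
Bailey against Thorough: payoffs 3.8, 5.4 → best response Light.
Mutual best responses: (Thorough, Light).

The unique pure-strategy Nash equilibrium is (Thorough, Light).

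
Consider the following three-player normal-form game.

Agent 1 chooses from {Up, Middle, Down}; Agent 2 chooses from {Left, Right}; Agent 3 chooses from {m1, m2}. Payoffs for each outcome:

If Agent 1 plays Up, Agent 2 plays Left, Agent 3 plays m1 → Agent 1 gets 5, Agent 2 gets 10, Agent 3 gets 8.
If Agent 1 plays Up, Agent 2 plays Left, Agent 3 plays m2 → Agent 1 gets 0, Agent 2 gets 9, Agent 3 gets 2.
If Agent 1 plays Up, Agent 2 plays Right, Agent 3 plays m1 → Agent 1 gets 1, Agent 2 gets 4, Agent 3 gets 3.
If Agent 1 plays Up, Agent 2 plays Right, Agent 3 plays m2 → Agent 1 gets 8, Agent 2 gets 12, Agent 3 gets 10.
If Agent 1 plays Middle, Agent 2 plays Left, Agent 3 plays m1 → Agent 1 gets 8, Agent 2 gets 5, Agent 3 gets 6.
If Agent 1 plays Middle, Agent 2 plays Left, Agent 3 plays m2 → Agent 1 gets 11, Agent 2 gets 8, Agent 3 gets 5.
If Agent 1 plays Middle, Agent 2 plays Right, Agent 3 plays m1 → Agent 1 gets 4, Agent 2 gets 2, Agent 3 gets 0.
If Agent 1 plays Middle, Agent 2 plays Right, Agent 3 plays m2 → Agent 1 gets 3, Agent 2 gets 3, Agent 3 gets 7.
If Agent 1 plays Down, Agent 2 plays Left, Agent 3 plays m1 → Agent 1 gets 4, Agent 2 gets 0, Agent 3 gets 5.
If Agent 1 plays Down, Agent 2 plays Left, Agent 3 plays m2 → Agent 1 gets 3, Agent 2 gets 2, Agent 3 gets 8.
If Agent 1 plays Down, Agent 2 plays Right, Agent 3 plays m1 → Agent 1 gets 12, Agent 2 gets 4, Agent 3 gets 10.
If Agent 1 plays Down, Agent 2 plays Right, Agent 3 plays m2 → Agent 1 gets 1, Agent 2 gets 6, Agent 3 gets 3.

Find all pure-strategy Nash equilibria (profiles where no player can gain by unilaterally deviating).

The pure Nash equilibria are (Up, Right, m2), (Middle, Left, m1), (Down, Right, m1).

(Up, Left, m1): Agent 1 can switch to Middle (5 → 8). Not NE.
(Up, Left, m2): Agent 1 can switch to Middle (0 → 11). Not NE.
(Up, Right, m1): Agent 1 can switch to Middle (1 → 4). Not NE.
(Up, Right, m2): Agent 1 gets 8, best alternative 3; Agent 2 gets 12, best alternative 9; Agent 3 gets 10, best alternative 3. No profitable deviation — NE.
(Middle, Left, m1): Agent 1 gets 8, best alternative 5; Agent 2 gets 5, best alternative 2; Agent 3 gets 6, best alternative 5. No profitable deviation — NE.
(Middle, Left, m2): Agent 3 can switch to m1 (5 → 6). Not NE.
(Middle, Right, m1): Agent 1 can switch to Down (4 → 12). Not NE.
(Middle, Right, m2): Agent 1 can switch to Up (3 → 8). Not NE.
(Down, Left, m1): Agent 1 can switch to Up (4 → 5). Not NE.
(Down, Left, m2): Agent 1 can switch to Middle (3 → 11). Not NE.
(Down, Right, m1): Agent 1 gets 12, best alternative 4; Agent 2 gets 4, best alternative 0; Agent 3 gets 10, best alternative 3. No profitable deviation — NE.
(Down, Right, m2): Agent 1 can switch to Up (1 → 8). Not NE.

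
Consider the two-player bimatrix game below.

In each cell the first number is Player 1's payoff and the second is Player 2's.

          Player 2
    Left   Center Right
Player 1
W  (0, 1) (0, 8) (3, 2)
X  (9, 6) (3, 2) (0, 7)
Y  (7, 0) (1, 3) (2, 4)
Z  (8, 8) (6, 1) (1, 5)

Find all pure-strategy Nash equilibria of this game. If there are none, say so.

There is no pure-strategy Nash equilibrium.

Player 1 against Left: payoffs 0, 9, 7, 8 → best response X.
Player 1 against Center: payoffs 0, 3, 1, 6 → best response Z.
Player 1 against Right: payoffs 3, 0, 2, 1 → best response W.
Player 2 against W: payoffs 1, 8, 2 → best response Center.
Player 2 against X: payoffs 6, 2, 7 → best response Right.
Player 2 against Y: payoffs 0, 3, 4 → best response Right.
Player 2 against Z: payoffs 8, 1, 5 → best response Left.
No profile is a mutual best response for all players.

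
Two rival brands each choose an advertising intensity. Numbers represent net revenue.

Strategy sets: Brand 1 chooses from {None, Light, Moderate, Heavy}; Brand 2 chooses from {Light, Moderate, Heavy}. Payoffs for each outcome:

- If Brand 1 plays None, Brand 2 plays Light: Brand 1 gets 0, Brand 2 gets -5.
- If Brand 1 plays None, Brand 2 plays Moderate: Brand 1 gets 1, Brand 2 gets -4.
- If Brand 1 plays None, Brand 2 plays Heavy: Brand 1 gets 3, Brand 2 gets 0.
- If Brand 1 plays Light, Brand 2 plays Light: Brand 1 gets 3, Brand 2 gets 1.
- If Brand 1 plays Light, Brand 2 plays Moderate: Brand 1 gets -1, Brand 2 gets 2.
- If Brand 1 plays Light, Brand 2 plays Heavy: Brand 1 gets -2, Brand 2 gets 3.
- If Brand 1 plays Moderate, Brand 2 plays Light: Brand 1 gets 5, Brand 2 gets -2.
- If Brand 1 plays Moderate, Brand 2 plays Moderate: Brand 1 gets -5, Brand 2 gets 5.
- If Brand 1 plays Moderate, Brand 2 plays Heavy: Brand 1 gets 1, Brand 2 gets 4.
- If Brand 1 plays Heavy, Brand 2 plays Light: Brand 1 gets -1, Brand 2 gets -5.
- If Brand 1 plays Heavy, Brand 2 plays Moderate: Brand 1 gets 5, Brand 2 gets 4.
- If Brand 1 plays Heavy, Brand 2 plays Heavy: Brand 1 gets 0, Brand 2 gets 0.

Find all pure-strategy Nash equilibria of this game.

The pure Nash equilibria are (None, Heavy); (Heavy, Moderate).

Brand 1 against Light: payoffs 0, 3, 5, -1 → best response Moderate.
Brand 1 against Moderate: payoffs 1, -1, -5, 5 → best response Heavy.
Brand 1 against Heavy: payoffs 3, -2, 1, 0 → best response None.
Brand 2 against None: payoffs -5, -4, 0 → best response Heavy.
Brand 2 against Light: payoffs 1, 2, 3 → best response Heavy.
Brand 2 against Moderate: payoffs -2, 5, 4 → best response Moderate.
Brand 2 against Heavy: payoffs -5, 4, 0 → best response Moderate.
Mutual best responses: (None, Heavy); (Heavy, Moderate).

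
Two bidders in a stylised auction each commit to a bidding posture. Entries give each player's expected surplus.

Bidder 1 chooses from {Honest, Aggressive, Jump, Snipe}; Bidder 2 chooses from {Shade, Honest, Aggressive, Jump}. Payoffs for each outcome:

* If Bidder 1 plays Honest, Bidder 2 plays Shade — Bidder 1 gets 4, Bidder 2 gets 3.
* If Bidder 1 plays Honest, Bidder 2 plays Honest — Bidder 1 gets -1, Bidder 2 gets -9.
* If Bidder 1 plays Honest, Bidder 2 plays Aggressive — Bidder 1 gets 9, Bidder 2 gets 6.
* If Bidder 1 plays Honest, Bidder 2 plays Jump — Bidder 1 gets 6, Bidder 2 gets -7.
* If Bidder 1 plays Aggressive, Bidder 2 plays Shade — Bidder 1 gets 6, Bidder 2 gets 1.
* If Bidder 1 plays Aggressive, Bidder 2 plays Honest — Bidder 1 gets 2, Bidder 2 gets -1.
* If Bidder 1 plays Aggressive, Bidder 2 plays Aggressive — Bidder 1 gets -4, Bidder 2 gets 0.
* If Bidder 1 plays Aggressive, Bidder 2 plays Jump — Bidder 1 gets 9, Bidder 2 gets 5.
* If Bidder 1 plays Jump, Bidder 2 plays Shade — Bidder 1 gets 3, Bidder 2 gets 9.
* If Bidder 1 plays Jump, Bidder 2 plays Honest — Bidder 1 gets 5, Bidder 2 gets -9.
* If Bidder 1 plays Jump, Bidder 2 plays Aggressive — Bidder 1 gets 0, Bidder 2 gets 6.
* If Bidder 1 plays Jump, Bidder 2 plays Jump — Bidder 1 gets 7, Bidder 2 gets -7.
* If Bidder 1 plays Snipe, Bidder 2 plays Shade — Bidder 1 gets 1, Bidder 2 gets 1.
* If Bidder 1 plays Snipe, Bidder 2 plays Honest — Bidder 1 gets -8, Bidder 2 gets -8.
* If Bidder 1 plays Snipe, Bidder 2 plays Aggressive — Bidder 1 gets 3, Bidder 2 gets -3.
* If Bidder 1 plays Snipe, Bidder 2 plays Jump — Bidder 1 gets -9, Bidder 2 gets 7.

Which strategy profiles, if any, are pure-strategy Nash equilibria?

(Honest, Aggressive); (Aggressive, Jump)

Bidder 1 against Shade: payoffs 4, 6, 3, 1 → best response Aggressive.
Bidder 1 against Honest: payoffs -1, 2, 5, -8 → best response Jump.
Bidder 1 against Aggressive: payoffs 9, -4, 0, 3 → best response Honest.
Bidder 1 against Jump: payoffs 6, 9, 7, -9 → best response Aggressive.
Bidder 2 against Honest: payoffs 3, -9, 6, -7 → best response Aggressive.
Bidder 2 against Aggressive: payoffs 1, -1, 0, 5 → best response Jump.
Bidder 2 against Jump: payoffs 9, -9, 6, -7 → best response Shade.
Bidder 2 against Snipe: payoffs 1, -8, -3, 7 → best response Jump.
Mutual best responses: (Honest, Aggressive); (Aggressive, Jump).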